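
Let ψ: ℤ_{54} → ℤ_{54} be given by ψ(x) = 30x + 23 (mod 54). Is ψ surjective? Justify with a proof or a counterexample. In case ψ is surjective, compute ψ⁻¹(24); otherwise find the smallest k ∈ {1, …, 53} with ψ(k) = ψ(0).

Since gcd(30, 54) = 6, we have 30x ≡ 0 (mod 6) for all x, so ψ(x) ≡ 5 (mod 6).
But 0 ≢ 5 (mod 6), so 0 ∈ ℤ_{54} has no preimage. Hence ψ is not surjective.
Since ψ is not surjective, we find the least positive k with ψ(k) = ψ(0): this means 30k ≡ 0 (mod 54), i.e. 54 ∣ 30k. Since gcd(30, 54) = 6, dividing through by 6 this holds exactly when 9 ∣ 5k, and as gcd(5, 9) = 1, exactly when 9 ∣ k.
The smallest positive such k is 9.

9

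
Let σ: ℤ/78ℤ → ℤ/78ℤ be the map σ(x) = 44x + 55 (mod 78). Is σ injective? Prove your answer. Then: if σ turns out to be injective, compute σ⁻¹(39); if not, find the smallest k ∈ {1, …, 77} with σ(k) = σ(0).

39

We have gcd(44, 78) = 2 > 1. Taking a = 0 and b = 39: σ(0) = 55 and σ(39) = 44·39 + 55 = 1771 ≡ 55 (mod 78).
So σ(0) = σ(39) while 0 ≠ 39, therefore σ is not injective.
Since σ is not injective, we find the least positive k with σ(k) = σ(0): this means 44k ≡ 0 (mod 78), i.e. 78 ∣ 44k. Since gcd(44, 78) = 2, dividing through by 2 this holds exactly when 39 ∣ 22k, and as gcd(22, 39) = 1, exactly when 39 ∣ k.
The smallest positive such k is 39.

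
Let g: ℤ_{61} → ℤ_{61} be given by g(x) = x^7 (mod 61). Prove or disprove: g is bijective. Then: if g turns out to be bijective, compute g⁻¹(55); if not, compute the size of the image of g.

59

Since 61 is prime, the nonzero elements of ℤ_{61} form a cyclic group of order 60.
As gcd(7, 60) = 1, raising to the 7th power is a bijection on this group: if u^7 ≡ v^7 then (uv^{−1})^7 = 1, and the only element of order dividing gcd(7, 60) = 1 is 1, so u = v.
With g(0) = 0 this makes g injective on all of ℤ_{61}, hence bijective (finite equal-size domain and codomain). In particular g is bijective.
Since g is bijective, we find the preimage of 55. The inverse of x ↦ x^7 on (ℤ_{61})^× is x ↦ x^43, because 7·43 = 301 = 5·60 + 1 ≡ 1 (mod 60) and x^{60} = 1 for x ≠ 0 (Fermat). So g⁻¹(55) = 55^43 mod 61.
Repeated squaring mod 61: 55^1 ≡ 55, 55^2 ≡ 55² = 3025 ≡ 36, 55^4 ≡ 36² = 1296 ≡ 15, 55^8 ≡ 15² = 225 ≡ 42, 55^16 ≡ 42² = 1764 ≡ 56, 55^32 ≡ 56² = 3136 ≡ 25. Since 43 = 32 + 8 + 2 + 1, 55^43 ≡ 25·42·36·55: 25·42 = 1050 ≡ 13, then 13·36 = 468 ≡ 41, then 41·55 = 2255 ≡ 59. So 55^43 ≡ 59 (mod 61).
Hence g⁻¹(55) = 59.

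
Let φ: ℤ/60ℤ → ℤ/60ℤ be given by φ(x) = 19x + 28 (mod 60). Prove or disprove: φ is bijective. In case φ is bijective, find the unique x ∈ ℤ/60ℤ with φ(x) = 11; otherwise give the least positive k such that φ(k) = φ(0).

37

Recall that injectivity means: for all u, v in the domain, φ(u) = φ(v) implies u = v.
If φ(u) = φ(v), then 19u ≡ 19v (mod 60). Because gcd(19, 60) = 1, we may cancel 19 to get u ≡ v (mod 60).
We now compute 19⁻¹ mod 60 explicitly. Euclid's algorithm: 60 = 3·19 + 3, 19 = 6·3 + 1; back-substituting gives 1 = 19·19 − 6·60, so 19⁻¹ ≡ 19 (mod 60).
Then y ↦ 19(y − 28) is a two-sided inverse to φ, so every y ∈ ℤ/60ℤ has a preimage.
Hence φ is bijective.
Since φ is bijective, we compute φ⁻¹(11): solve 19x + 28 ≡ 11 (mod 60), i.e. 19x ≡ 43 (mod 60).
Multiplying by 19⁻¹ = 19 gives x ≡ 19·43 = 817 = 13·60 + 37 ≡ 37 (mod 60).
Check: φ(37) = 19·37 + 28 = 731 = 12·60 + 11 ≡ 11 (mod 60).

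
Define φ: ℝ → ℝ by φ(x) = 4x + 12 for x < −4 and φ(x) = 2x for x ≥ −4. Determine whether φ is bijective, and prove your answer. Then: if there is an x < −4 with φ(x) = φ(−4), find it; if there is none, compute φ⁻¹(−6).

-5

Both pieces are strictly increasing (slopes 4 and 2), so each is injective on its own interval.
The left piece maps (−∞, −4) onto (−∞, −4); the right piece maps [−4, ∞) onto [−8, ∞).
These images overlap. In particular φ(−4) = −8 (right piece), and solving 4x + 12 = −8 on the left piece gives x = −5 < −4.
So φ(−5) = φ(−4) with −5 ≠ −4, and φ is not injective, hence not bijective. This x = −5 is the requested value below −4.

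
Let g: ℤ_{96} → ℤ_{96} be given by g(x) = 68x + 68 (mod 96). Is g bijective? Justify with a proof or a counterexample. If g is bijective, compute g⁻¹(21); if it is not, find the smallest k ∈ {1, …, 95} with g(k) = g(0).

Recall that g is injective if g(a) = g(b) implies a = b.
We have gcd(68, 96) = 4 > 1. Taking a = 0 and b = 24: g(0) = 68 and g(24) = 68·24 + 68 = 1700 ≡ 68 (mod 96).
So g(0) = g(24) while 0 ≠ 24, so g is not injective, hence not bijective.
Since g is not bijective, we find the least positive k with g(k) = g(0): this means 68k ≡ 0 (mod 96), i.e. 96 ∣ 68k. Since gcd(68, 96) = 4, dividing through by 4 this holds exactly when 24 ∣ 17k, and as gcd(17, 24) = 1, exactly when 24 ∣ k.
The smallest positive such k is 24.

24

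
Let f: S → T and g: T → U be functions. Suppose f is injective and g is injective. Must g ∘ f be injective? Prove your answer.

injective

Suppose (g ∘ f)(a) = (g ∘ f)(b), i.e. g(f(a)) = g(f(b)).
Since g is injective, f(a) = f(b). Since f is injective, a = b. Therefore g ∘ f is injective.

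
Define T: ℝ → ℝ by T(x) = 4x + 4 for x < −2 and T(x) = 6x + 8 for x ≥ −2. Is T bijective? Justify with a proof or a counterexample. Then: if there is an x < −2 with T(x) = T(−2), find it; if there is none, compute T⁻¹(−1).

Both pieces are strictly increasing (slopes 4 and 6), so each is injective on its own interval.
The left piece maps (−∞, −2) onto (−∞, −4); the right piece maps [−2, ∞) onto [−4, ∞).
Since −4 = −4, the images partition ℝ: T is injective and surjective, hence bijective.
Because the two images are disjoint, no x < −2 has T(x) = T(−2), so we compute T⁻¹(−1): −1 lies in [−4, ∞), so solve 6x + 8 = −1: x = (−1 − 8)/6 = −3/2.

-3/2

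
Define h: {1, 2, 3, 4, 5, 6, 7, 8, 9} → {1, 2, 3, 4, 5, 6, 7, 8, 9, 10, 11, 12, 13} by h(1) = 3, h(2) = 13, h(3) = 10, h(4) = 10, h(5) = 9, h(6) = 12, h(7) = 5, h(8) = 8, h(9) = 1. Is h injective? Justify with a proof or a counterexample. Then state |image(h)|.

h(3) = 10 = h(4) with 3 ≠ 4, so h is not injective.
The image of h is {1, 3, 5, 8, 9, 10, 12, 13}, which has 8 elements.

8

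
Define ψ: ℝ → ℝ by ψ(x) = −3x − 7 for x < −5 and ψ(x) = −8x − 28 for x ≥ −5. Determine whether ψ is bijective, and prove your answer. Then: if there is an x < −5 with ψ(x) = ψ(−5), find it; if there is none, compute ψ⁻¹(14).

-19/3

Both pieces are strictly decreasing (slopes −3 and −8), so each is injective on its own interval.
The left piece maps (−∞, −5) onto (8, ∞); the right piece maps [−5, ∞) onto (−∞, 12].
These images overlap. In particular ψ(−5) = 12 (right piece), and solving −3x − 7 = 12 on the left piece gives x = −19/3 < −5.
So ψ(−19/3) = ψ(−5) with −19/3 ≠ −5, and ψ is not injective, hence not bijective. This x = −19/3 is the requested value below −5.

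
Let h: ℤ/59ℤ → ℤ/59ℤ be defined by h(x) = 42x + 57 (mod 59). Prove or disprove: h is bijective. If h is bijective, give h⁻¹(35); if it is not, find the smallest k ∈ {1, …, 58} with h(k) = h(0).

Recall: h is injective when h(s) = h(t) forces s = t.
If h(s) = h(t), then 42s ≡ 42t (mod 59). Because gcd(42, 59) = 1, we may cancel 42 to get s ≡ t (mod 59).
We now compute 42⁻¹ mod 59 explicitly. Euclid's algorithm: 59 = 1·42 + 17, 42 = 2·17 + 8, 17 = 2·8 + 1; back-substituting gives 1 = 52·42 − 37·59, so 42⁻¹ ≡ 52 (mod 59).
For any y ∈ ℤ/59ℤ, x = 52(y − 57) mod 59 satisfies h(x) = 42·52(y − 57) + 57 ≡ y (since 42·52 ≡ 1 mod 59). So every y has a preimage.
Therefore h is bijective.
Since h is bijective, we find h⁻¹(35): we need 42x ≡ 35 − 57 ≡ 37 (mod 59). Using 42⁻¹ = 52: x ≡ 52·37 = 1924 = 32·59 + 36, so x = 36.
Check: h(36) = 42·36 + 57 = 1569 = 26·59 + 35 ≡ 35 (mod 59).

36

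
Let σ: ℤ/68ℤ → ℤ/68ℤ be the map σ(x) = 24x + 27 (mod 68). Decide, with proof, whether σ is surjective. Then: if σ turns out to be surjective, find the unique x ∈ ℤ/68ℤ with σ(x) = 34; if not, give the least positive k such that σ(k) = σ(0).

17

Since gcd(24, 68) = 4, we have 24x ≡ 0 (mod 4) for all x, so σ(x) ≡ 3 (mod 4).
But 0 ≢ 3 (mod 4), so 0 ∈ ℤ/68ℤ has no preimage. Hence σ is not surjective.
Since σ is not surjective, we find the least positive k with σ(k) = σ(0): this means 24k ≡ 0 (mod 68), i.e. 68 ∣ 24k. Since gcd(24, 68) = 4, dividing through by 4 this holds exactly when 17 ∣ 6k, and as gcd(6, 17) = 1, exactly when 17 ∣ k.
The smallest positive such k is 17.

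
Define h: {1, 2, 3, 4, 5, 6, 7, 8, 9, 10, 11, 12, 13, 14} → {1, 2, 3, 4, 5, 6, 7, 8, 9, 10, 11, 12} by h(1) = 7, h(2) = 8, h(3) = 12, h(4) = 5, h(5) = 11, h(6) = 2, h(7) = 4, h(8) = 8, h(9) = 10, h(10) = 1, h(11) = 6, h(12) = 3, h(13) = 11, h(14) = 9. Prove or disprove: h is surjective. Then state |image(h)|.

Every element of the codomain has a preimage: 1 = h(10), 2 = h(6), 3 = h(12), 4 = h(7), 5 = h(4), 6 = h(11), 7 = h(1), 8 = h(2), 9 = h(14), 10 = h(9), 11 = h(5), 12 = h(3).
Hence h is surjective.
The image of h is {1, 2, 3, 4, 5, 6, 7, 8, 9, 10, 11, 12}, which has 12 elements.

12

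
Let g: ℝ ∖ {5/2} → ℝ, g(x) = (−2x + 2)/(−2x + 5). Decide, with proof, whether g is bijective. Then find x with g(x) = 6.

If g(x) = 1, cross-multiplying gives −2(−2x + 2) = −2(−2x + 5), which simplifies to −4 = −10 — false.  So 1 has no preimage and g is not surjective.
Hence g is not bijective.
Solving g(x) = 6: cross-multiplying gives −2x + 2 = 6(−2x + 5), which rearranges to 10x = 28, so x = 14/5.

14/5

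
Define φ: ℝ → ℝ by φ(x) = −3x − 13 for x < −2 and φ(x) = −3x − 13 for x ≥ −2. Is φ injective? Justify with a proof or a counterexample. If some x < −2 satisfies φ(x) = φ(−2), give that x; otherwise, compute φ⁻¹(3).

Both pieces are strictly decreasing (slopes −3 and −3), so each is injective on its own interval.
The left piece maps (−∞, −2) onto (−7, ∞); the right piece maps [−2, ∞) onto (−∞, −7].
These images are disjoint, so no value is attained by both pieces. So φ is injective.
Because the two images are disjoint, no x < −2 has φ(x) = φ(−2), so we compute φ⁻¹(3): 3 lies in (−7, ∞), so solve −3x − 13 = 3: x = (3 + 13)/(−3) = −16/3.

-16/3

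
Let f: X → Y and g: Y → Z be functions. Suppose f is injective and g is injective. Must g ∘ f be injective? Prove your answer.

Suppose (g ∘ f)(a) = (g ∘ f)(b), i.e. g(f(a)) = g(f(b)).
Since g is injective, f(a) = f(b). Since f is injective, a = b. Thus g ∘ f is injective.

injective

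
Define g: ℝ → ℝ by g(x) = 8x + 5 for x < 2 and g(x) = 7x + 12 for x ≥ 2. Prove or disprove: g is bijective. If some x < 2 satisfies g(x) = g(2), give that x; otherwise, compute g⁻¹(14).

Both pieces are strictly increasing (slopes 8 and 7), so each is injective on its own interval.
The left piece maps (−∞, 2) onto (−∞, 21); the right piece maps [2, ∞) onto [26, ∞).
The images leave a gap (21 has no preimage), so g is not surjective, hence not bijective.
Because the two images are disjoint, no x < 2 has g(x) = g(2), so we compute g⁻¹(14): 14 lies in (−∞, 21), so solve 8x + 5 = 14: x = (14 − 5)/8 = 9/8.

9/8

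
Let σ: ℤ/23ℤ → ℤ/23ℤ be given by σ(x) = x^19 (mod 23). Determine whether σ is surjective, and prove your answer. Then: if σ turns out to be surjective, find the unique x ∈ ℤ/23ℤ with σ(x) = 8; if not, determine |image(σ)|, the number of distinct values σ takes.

12

Since 23 is prime, the nonzero elements of ℤ/23ℤ form a cyclic group of order 22.
As gcd(19, 22) = 1, raising to the 19th power is a bijection on this group: if s^19 ≡ t^19 then (st^{−1})^19 = 1, and the only element of order dividing gcd(19, 22) = 1 is 1, so s = t.
With σ(0) = 0 this makes σ injective on all of ℤ/23ℤ, hence bijective (finite equal-size domain and codomain). In particular σ is surjective.
Since σ is surjective, we find the preimage of 8. The inverse of x ↦ x^19 on (ℤ/23ℤ)^× is x ↦ x^7, because 19·7 = 133 = 6·22 + 1 ≡ 1 (mod 22) and x^{22} = 1 for x ≠ 0 (Fermat). So σ⁻¹(8) = 8^7 mod 23.
Repeated squaring mod 23: 8^1 ≡ 8, 8^2 ≡ 8² = 64 ≡ 18, 8^4 ≡ 18² = 324 ≡ 2. Since 7 = 4 + 2 + 1, 8^7 ≡ 2·18·8: 2·18 = 36 ≡ 13, then 13·8 = 104 ≡ 12. So 8^7 ≡ 12 (mod 23).
Hence σ⁻¹(8) = 12.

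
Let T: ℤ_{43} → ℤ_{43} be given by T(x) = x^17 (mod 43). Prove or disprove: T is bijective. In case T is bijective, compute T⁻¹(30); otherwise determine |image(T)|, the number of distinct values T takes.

Since 43 is prime, the nonzero elements of ℤ_{43} form a cyclic group of order 42.
As gcd(17, 42) = 1, raising to the 17th power is a bijection on this group: if a^17 ≡ b^17 then (ab^{−1})^17 = 1, and the only element of order dividing gcd(17, 42) = 1 is 1, so a = b.
With T(0) = 0 this makes T injective on all of ℤ_{43}, hence bijective (finite equal-size domain and codomain). In particular T is bijective.
Since T is bijective, we find the preimage of 30. The inverse of x ↦ x^17 on (ℤ_{43})^× is x ↦ x^5, because 17·5 = 85 = 2·42 + 1 ≡ 1 (mod 42) and x^{42} = 1 for x ≠ 0 (Fermat). So T⁻¹(30) = 30^5 mod 43.
Repeated squaring mod 43: 30^1 ≡ 30, 30^2 ≡ 30² = 900 ≡ 40, 30^4 ≡ 40² = 1600 ≡ 9. Since 5 = 4 + 1, 30^5 ≡ 9·30: 9·30 = 270 ≡ 12. So 30^5 ≡ 12 (mod 43).
Hence T⁻¹(30) = 12.

12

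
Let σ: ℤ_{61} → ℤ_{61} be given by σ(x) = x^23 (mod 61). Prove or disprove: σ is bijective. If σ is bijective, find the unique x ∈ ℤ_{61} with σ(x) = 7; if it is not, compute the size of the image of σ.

10

Since 61 is prime, the nonzero elements of ℤ_{61} form a cyclic group of order 60.
As gcd(23, 60) = 1, raising to the 23rd power is a bijection on this group: if u^23 ≡ v^23 then (uv^{−1})^23 = 1, and the only element of order dividing gcd(23, 60) = 1 is 1, so u = v.
With σ(0) = 0 this makes σ injective on all of ℤ_{61}, hence bijective (finite equal-size domain and codomain). In particular σ is bijective.
Since σ is bijective, we find the preimage of 7. The inverse of x ↦ x^23 on (ℤ_{61})^× is x ↦ x^47, because 23·47 = 1081 = 18·60 + 1 ≡ 1 (mod 60) and x^{60} = 1 for x ≠ 0 (Fermat). So σ⁻¹(7) = 7^47 mod 61.
Repeated squaring mod 61: 7^1 ≡ 7, 7^2 ≡ 7² = 49, 7^4 ≡ 49² = 2401 ≡ 22, 7^8 ≡ 22² = 484 ≡ 57, 7^16 ≡ 57² = 3249 ≡ 16, 7^32 ≡ 16² = 256 ≡ 12. Since 47 = 32 + 8 + 4 + 2 + 1, 7^47 ≡ 12·57·22·49·7: 12·57 = 684 ≡ 13, then 13·22 = 286 ≡ 42, then 42·49 = 2058 ≡ 45, then 45·7 = 315 ≡ 10. So 7^47 ≡ 10 (mod 61).
Hence σ⁻¹(7) = 10.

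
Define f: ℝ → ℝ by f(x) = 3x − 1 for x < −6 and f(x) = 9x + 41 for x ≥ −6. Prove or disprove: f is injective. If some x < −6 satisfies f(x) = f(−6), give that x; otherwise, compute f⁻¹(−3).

-44/9

Both pieces are strictly increasing (slopes 3 and 9), so each is injective on its own interval.
The left piece maps (−∞, −6) onto (−∞, −19); the right piece maps [−6, ∞) onto [−13, ∞).
These images are disjoint, so no value is attained by both pieces. Thus f is injective.
Because the two images are disjoint, no x < −6 has f(x) = f(−6), so we compute f⁻¹(−3): −3 lies in [−13, ∞), so solve 9x + 41 = −3: x = (−3 − 41)/9 = −44/9.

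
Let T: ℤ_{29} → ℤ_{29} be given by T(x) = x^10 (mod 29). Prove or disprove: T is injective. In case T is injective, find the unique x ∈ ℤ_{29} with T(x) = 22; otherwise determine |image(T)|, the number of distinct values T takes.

T(14): Repeated squaring mod 29: 14^1 ≡ 14, 14^2 ≡ 14² = 196 ≡ 22, 14^4 ≡ 22² = 484 ≡ 20, 14^8 ≡ 20² = 400 ≡ 23. Since 10 = 8 + 2, 14^10 ≡ 23·22: 23·22 = 506 ≡ 13. So 14^10 ≡ 13 (mod 29).
T(15): Repeated squaring mod 29: 15^1 ≡ 15, 15^2 ≡ 15² = 225 ≡ 22, 15^4 ≡ 22² = 484 ≡ 20, 15^8 ≡ 20² = 400 ≡ 23. Since 10 = 8 + 2, 15^10 ≡ 23·22: 23·22 = 506 ≡ 13. So 15^10 ≡ 13 (mod 29).
So T(14) = T(15) = 13 while 14 ≠ 15, thus T is not injective.
Since T is not injective, we determine |image(T)|. Computing x^10 mod 29 for each x (by repeated squaring, reducing mod 29 at every step), the values T(0), T(1), …, T(28) are: 0, 1, 9, 5, 23, 20, 16, 24, 4, 25, 6, 22, 28, 7, 13, 13, 7, 28, 22, 6, 25, 4, 24, 16, 20, 23, 5, 9, 1.
The distinct values are {0, 1, 4, 5, 6, 7, 9, 13, 16, 20, 22, 23, 24, 25, 28}; there are 15 of them.

15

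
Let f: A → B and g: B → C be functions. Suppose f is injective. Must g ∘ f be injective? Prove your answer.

not injective

No. Take A = B = C = {0, 1}, f = identity (injective), and g(x) = 0 for every x.
Then (g ∘ f)(0) = 0 = (g ∘ f)(1) with 0 ≠ 1, so g ∘ f is not injective.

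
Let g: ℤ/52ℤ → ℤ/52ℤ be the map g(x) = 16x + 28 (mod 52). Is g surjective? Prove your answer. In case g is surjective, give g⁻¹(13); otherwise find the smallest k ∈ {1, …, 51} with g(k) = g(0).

Since gcd(16, 52) = 4, we have 16x ≡ 0 (mod 4) for all x, so g(x) ≡ 0 (mod 4).
But 1 ≢ 0 (mod 4), so 1 ∈ ℤ/52ℤ has no preimage. Thus g is not surjective.
Since g is not surjective, we find the least positive k with g(k) = g(0): this means 16k ≡ 0 (mod 52), i.e. 52 ∣ 16k. Since gcd(16, 52) = 4, dividing through by 4 this holds exactly when 13 ∣ 4k, and as gcd(4, 13) = 1, exactly when 13 ∣ k.
The smallest positive such k is 13.

13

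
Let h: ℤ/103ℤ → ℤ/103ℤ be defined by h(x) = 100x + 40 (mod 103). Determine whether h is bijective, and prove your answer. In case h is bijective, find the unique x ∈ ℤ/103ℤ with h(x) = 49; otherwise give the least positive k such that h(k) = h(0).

Suppose h(a) = h(b) in ℤ/103ℤ. Then 100a + 40 ≡ 100b + 40 (mod 103), hence 100(a − b) ≡ 0 (mod 103).
Since gcd(100, 103) = 1, 100 is invertible modulo 103, therefore a − b ≡ 0 (mod 103), i.e. a = b.
We now compute 100⁻¹ mod 103 explicitly. Euclid's algorithm: 103 = 1·100 + 3, 100 = 33·3 + 1; back-substituting gives 1 = 34·100 − 33·103, so 100⁻¹ ≡ 34 (mod 103).
Then y ↦ 34(y − 40) is a two-sided inverse to h, so every y ∈ ℤ/103ℤ has a preimage.
So h is bijective.
Since h is bijective, we compute h⁻¹(49): solve 100x + 40 ≡ 49 (mod 103), i.e. 100x ≡ 9 (mod 103).
Multiplying by 100⁻¹ = 34 gives x ≡ 34·9 = 306 = 2·103 + 100 ≡ 100 (mod 103).
Check: h(100) = 100·100 + 40 = 10040 = 97·103 + 49 ≡ 49 (mod 103).

100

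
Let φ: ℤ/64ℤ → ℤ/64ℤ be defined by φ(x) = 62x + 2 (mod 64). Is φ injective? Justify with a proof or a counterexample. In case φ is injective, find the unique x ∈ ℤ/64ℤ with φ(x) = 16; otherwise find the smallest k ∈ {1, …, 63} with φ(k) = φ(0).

Recall that φ is injective when φ(s) = φ(t) forces s = t.
We have gcd(62, 64) = 2 > 1. Taking s = 0 and t = 32: φ(0) = 2 and φ(32) = 62·32 + 2 = 1986 ≡ 2 (mod 64).
So φ(0) = φ(32) while 0 ≠ 32, thus φ is not injective.
Since φ is not injective, we find the least positive k with φ(k) = φ(0): this means 62k ≡ 0 (mod 64), i.e. 64 ∣ 62k. Since gcd(62, 64) = 2, dividing through by 2 this holds exactly when 32 ∣ 31k, and as gcd(31, 32) = 1, exactly when 32 ∣ k.
The smallest positive such k is 32.

32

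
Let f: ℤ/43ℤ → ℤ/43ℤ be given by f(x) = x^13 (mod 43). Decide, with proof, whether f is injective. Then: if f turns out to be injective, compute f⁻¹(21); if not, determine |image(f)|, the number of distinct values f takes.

Since 43 is prime, the nonzero elements of ℤ/43ℤ form a cyclic group of order 42.
As gcd(13, 42) = 1, raising to the 13th power is a bijection on this group: if u^13 ≡ v^13 then (uv^{−1})^13 = 1, and the only element of order dividing gcd(13, 42) = 1 is 1, so u = v.
With f(0) = 0 this makes f injective on all of ℤ/43ℤ, hence bijective (finite equal-size domain and codomain). In particular f is injective.
Since f is injective, we find the preimage of 21. The inverse of x ↦ x^13 on (ℤ/43ℤ)^× is x ↦ x^13, because 13·13 = 169 = 4·42 + 1 ≡ 1 (mod 42) and x^{42} = 1 for x ≠ 0 (Fermat). So f⁻¹(21) = 21^13 mod 43.
Repeated squaring mod 43: 21^1 ≡ 21, 21^2 ≡ 21² = 441 ≡ 11, 21^4 ≡ 11² = 121 ≡ 35, 21^8 ≡ 35² = 1225 ≡ 21. Since 13 = 8 + 4 + 1, 21^13 ≡ 21·35·21: 21·35 = 735 ≡ 4, then 4·21 = 84 ≡ 41. So 21^13 ≡ 41 (mod 43).
Hence f⁻¹(21) = 41.

41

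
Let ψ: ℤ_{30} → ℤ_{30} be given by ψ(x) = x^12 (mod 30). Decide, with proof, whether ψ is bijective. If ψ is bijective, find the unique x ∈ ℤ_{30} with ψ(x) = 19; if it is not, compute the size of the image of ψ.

8

ψ(2): Repeated squaring mod 30: 2^1 ≡ 2, 2^2 ≡ 2² = 4, 2^4 ≡ 4² = 16, 2^8 ≡ 16² = 256 ≡ 16. Since 12 = 8 + 4, 2^12 ≡ 16·16: 16·16 = 256 ≡ 16. So 2^12 ≡ 16 (mod 30).
ψ(4): Repeated squaring mod 30: 4^1 ≡ 4, 4^2 ≡ 4² = 16, 4^4 ≡ 16² = 256 ≡ 16, 4^8 ≡ 16² = 256 ≡ 16. Since 12 = 8 + 4, 4^12 ≡ 16·16: 16·16 = 256 ≡ 16. So 4^12 ≡ 16 (mod 30).
So ψ(2) = ψ(4) = 16 while 2 ≠ 4, hence ψ is not injective, hence not bijective.
Since ψ is not bijective, we determine |image(ψ)|. Computing x^12 mod 30 for each x (by repeated squaring, reducing mod 30 at every step), the values ψ(0), ψ(1), …, ψ(29) are: 0, 1, 16, 21, 16, 25, 6, 1, 16, 21, 10, 1, 6, 1, 16, 15, 16, 1, 6, 1, 10, 21, 16, 1, 6, 25, 16, 21, 16, 1.
The distinct values are {0, 1, 6, 10, 15, 16, 21, 25}; there are 8 of them.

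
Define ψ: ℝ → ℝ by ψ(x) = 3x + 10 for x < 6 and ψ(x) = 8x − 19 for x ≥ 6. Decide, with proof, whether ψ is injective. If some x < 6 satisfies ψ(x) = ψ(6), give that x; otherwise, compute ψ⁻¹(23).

13/3

Both pieces are strictly increasing (slopes 3 and 8), so each is injective on its own interval.
The left piece maps (−∞, 6) onto (−∞, 28); the right piece maps [6, ∞) onto [29, ∞).
These images are disjoint, so no value is attained by both pieces. Therefore ψ is injective.
Because the two images are disjoint, no x < 6 has ψ(x) = ψ(6), so we compute ψ⁻¹(23): 23 lies in (−∞, 28), so solve 3x + 10 = 23: x = (23 − 10)/3 = 13/3.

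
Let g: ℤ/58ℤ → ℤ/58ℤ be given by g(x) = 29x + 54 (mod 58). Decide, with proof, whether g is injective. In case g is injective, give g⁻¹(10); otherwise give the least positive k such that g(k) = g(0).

Recall: g is injective when g(u) = g(v) forces u = v.
We have gcd(29, 58) = 29 > 1. Taking u = 0 and v = 2: g(0) = 54 and g(2) = 29·2 + 54 = 112 ≡ 54 (mod 58).
So g(0) = g(2) while 0 ≠ 2, thus g is not injective.
Since g is not injective, we find the least positive k with g(k) = g(0): this means 29k ≡ 0 (mod 58), i.e. 58 ∣ 29k. Since gcd(29, 58) = 29, dividing through by 29 this holds exactly when 2 ∣ k.
The smallest positive such k is 2.

2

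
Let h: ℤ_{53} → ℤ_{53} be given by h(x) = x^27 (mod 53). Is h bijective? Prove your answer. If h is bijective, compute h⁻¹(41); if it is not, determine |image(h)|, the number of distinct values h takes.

12

Since 53 is prime, the nonzero elements of ℤ_{53} form a cyclic group of order 52.
As gcd(27, 52) = 1, raising to the 27th power is a bijection on this group: if s^27 ≡ t^27 then (st^{−1})^27 = 1, and the only element of order dividing gcd(27, 52) = 1 is 1, so s = t.
With h(0) = 0 this makes h injective on all of ℤ_{53}, hence bijective (finite equal-size domain and codomain). In particular h is bijective.
Since h is bijective, we find the preimage of 41. The inverse of x ↦ x^27 on (ℤ_{53})^× is x ↦ x^27, because 27·27 = 729 = 14·52 + 1 ≡ 1 (mod 52) and x^{52} = 1 for x ≠ 0 (Fermat). So h⁻¹(41) = 41^27 mod 53.
Repeated squaring mod 53: 41^1 ≡ 41, 41^2 ≡ 41² = 1681 ≡ 38, 41^4 ≡ 38² = 1444 ≡ 13, 41^8 ≡ 13² = 169 ≡ 10, 41^16 ≡ 10² = 100 ≡ 47. Since 27 = 16 + 8 + 2 + 1, 41^27 ≡ 47·10·38·41: 47·10 = 470 ≡ 46, then 46·38 = 1748 ≡ 52, then 52·41 = 2132 ≡ 12. So 41^27 ≡ 12 (mod 53).
Hence h⁻¹(41) = 12.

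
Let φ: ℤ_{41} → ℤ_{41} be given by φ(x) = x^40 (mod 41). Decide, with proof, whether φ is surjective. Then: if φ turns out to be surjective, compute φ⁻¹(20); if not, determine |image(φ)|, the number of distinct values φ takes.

2

φ(1) = 1^40 = 1.
φ(2): Repeated squaring mod 41: 2^1 ≡ 2, 2^2 ≡ 2² = 4, 2^4 ≡ 4² = 16, 2^8 ≡ 16² = 256 ≡ 10, 2^16 ≡ 10² = 100 ≡ 18, 2^32 ≡ 18² = 324 ≡ 37. Since 40 = 32 + 8, 2^40 ≡ 37·10: 37·10 = 370 ≡ 1. So 2^40 ≡ 1 (mod 41).
So φ(1) = φ(2) = 1 while 1 ≠ 2, hence φ is not injective.
A non-injective map from the 41-element set ℤ_{41} to itself takes at most 40 distinct values, so it cannot be surjective. Thus φ is not surjective.
Since φ is not surjective, we determine |image(φ)|. Computing x^40 mod 41 for each x (by repeated squaring, reducing mod 41 at every step), the values φ(0), φ(1), …, φ(40) are: 0, 1, 1, 1, 1, 1, 1, 1, 1, 1, 1, 1, 1, 1, 1, 1, 1, 1, 1, 1, 1, 1, 1, 1, 1, 1, 1, 1, 1, 1, 1, 1, 1, 1, 1, 1, 1, 1, 1, 1, 1.
The distinct values are {0, 1}; there are 2 of them.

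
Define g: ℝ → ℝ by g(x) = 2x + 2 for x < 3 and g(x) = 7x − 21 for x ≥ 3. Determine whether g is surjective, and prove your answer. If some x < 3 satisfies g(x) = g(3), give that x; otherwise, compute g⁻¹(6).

Both pieces are strictly increasing (slopes 2 and 7), so each is injective on its own interval.
The left piece maps (−∞, 3) onto (−∞, 8); the right piece maps [3, ∞) onto [0, ∞).
The union (−∞, 8) ∪ [0, ∞) covers ℝ, so g is surjective.
For the follow-up: the images overlap, so an x < 3 with g(x) = g(3) exists. g(3) = 0; solving 2x + 2 = 0 for x < 3 gives x = (0 − 2)/2 = −1.

-1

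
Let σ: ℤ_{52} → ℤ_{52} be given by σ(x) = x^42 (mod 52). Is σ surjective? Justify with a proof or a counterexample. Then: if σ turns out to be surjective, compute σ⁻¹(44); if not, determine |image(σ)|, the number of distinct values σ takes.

6

σ(1) = 1^42 = 1.
σ(3): Repeated squaring mod 52: 3^1 ≡ 3, 3^2 ≡ 3² = 9, 3^4 ≡ 9² = 81 ≡ 29, 3^8 ≡ 29² = 841 ≡ 9, 3^16 ≡ 9² = 81 ≡ 29, 3^32 ≡ 29² = 841 ≡ 9. Since 42 = 32 + 8 + 2, 3^42 ≡ 9·9·9: 9·9 = 81 ≡ 29, then 29·9 = 261 ≡ 1. So 3^42 ≡ 1 (mod 52).
So σ(1) = σ(3) = 1 while 1 ≠ 3, so σ is not injective.
A non-injective map from the 52-element set ℤ_{52} to itself takes at most 51 distinct values, so it cannot be surjective. Therefore σ is not surjective.
Since σ is not surjective, we determine |image(σ)|. Computing x^42 mod 52 for each x (by repeated squaring, reducing mod 52 at every step), the values σ(0), σ(1), …, σ(51) are: 0, 1, 12, 1, 40, 25, 12, 25, 12, 1, 40, 25, 40, 13, 40, 25, 40, 1, 12, 25, 12, 25, 40, 1, 12, 1, 0, 1, 12, 1, 40, 25, 12, 25, 12, 1, 40, 25, 40, 13, 40, 25, 40, 1, 12, 25, 12, 25, 40, 1, 12, 1.
The distinct values are {0, 1, 12, 13, 25, 40}; there are 6 of them.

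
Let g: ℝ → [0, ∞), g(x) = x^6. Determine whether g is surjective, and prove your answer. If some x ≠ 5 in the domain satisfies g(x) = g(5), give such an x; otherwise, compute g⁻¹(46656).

-5

For any y ∈ [0, ∞), x = y^{1/6} ∈ ℝ satisfies x^6 = y, so g is surjective.
For the follow-up, such an x exists: taking x = −5 ∈ ℝ gives g(−5) = 15625 = g(5) with −5 ≠ 5.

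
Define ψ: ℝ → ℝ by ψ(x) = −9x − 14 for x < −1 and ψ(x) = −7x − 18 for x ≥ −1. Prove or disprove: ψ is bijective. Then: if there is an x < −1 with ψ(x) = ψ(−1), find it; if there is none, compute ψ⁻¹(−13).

Both pieces are strictly decreasing (slopes −9 and −7), so each is injective on its own interval.
The left piece maps (−∞, −1) onto (−5, ∞); the right piece maps [−1, ∞) onto (−∞, −11].
The images leave a gap (−5 has no preimage), so ψ is not surjective, hence not bijective.
Because the two images are disjoint, no x < −1 has ψ(x) = ψ(−1), so we compute ψ⁻¹(−13): −13 lies in (−∞, −11], so solve −7x − 18 = −13: x = (−13 + 18)/(−7) = −5/7.

-5/7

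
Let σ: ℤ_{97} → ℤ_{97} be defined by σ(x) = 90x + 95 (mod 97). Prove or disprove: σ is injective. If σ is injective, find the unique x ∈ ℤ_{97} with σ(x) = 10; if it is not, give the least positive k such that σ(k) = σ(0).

Suppose σ(s) = σ(t) in ℤ_{97}. Then 90s + 95 ≡ 90t + 95 (mod 97), so 90(s − t) ≡ 0 (mod 97).
Since gcd(90, 97) = 1, 90 is invertible modulo 97, hence s − t ≡ 0 (mod 97), i.e. s = t.
Hence σ is injective.
We now compute 90⁻¹ mod 97 explicitly. Euclid's algorithm: 97 = 1·90 + 7, 90 = 12·7 + 6, 7 = 1·6 + 1; back-substituting gives 1 = 83·90 − 77·97, so 90⁻¹ ≡ 83 (mod 97).
Since σ is injective, we find σ⁻¹(10): we need 90x ≡ 10 − 95 ≡ 12 (mod 97). Using 90⁻¹ = 83: x ≡ 83·12 = 996 = 10·97 + 26, so x = 26.
Check: σ(26) = 90·26 + 95 = 2435 = 25·97 + 10 ≡ 10 (mod 97).

26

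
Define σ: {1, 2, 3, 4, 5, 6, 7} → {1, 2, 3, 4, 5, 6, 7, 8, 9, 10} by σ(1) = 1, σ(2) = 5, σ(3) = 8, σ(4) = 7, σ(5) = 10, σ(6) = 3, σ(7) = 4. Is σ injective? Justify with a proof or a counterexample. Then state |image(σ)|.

7

The values σ(1), …, σ(7) are 1, 5, 8, 7, 10, 3, 4 — all distinct.
So σ(x_1) = σ(x_2) only when x_1 = x_2, and σ is injective.
The image of σ is {1, 3, 4, 5, 7, 8, 10}, which has 7 elements.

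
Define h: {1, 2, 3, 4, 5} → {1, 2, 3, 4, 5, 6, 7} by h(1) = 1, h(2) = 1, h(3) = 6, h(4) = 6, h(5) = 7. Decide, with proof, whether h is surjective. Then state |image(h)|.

No element maps to 2, so h is not surjective.
The image of h is {1, 6, 7}, which has 3 elements.

3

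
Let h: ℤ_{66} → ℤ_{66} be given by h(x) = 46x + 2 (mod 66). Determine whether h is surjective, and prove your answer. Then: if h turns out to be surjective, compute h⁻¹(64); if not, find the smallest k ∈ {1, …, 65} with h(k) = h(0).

33

Since gcd(46, 66) = 2, we have 46x ≡ 0 (mod 2) for all x, so h(x) ≡ 0 (mod 2).
But 1 ≢ 0 (mod 2), so 1 ∈ ℤ_{66} has no preimage. Therefore h is not surjective.
Since h is not surjective, we find the least positive k with h(k) = h(0): this means 46k ≡ 0 (mod 66), i.e. 66 ∣ 46k. Since gcd(46, 66) = 2, dividing through by 2 this holds exactly when 33 ∣ 23k, and as gcd(23, 33) = 1, exactly when 33 ∣ k.
The smallest positive such k is 33.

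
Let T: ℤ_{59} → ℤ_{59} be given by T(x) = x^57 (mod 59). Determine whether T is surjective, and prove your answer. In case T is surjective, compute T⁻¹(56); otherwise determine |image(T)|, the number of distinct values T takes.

39

Since 59 is prime, the nonzero elements of ℤ_{59} form a cyclic group of order 58.
As gcd(57, 58) = 1, raising to the 57th power is a bijection on this group: if x_1^57 ≡ x_2^57 then (x_1x_2^{−1})^57 = 1, and the only element of order dividing gcd(57, 58) = 1 is 1, so x_1 = x_2.
With T(0) = 0 this makes T injective on all of ℤ_{59}, hence bijective (finite equal-size domain and codomain). In particular T is surjective.
Since T is surjective, we find the preimage of 56. The inverse of x ↦ x^57 on (ℤ_{59})^× is x ↦ x^57, because 57·57 = 3249 = 56·58 + 1 ≡ 1 (mod 58) and x^{58} = 1 for x ≠ 0 (Fermat). So T⁻¹(56) = 56^57 mod 59.
Repeated squaring mod 59: 56^1 ≡ 56, 56^2 ≡ 56² = 3136 ≡ 9, 56^4 ≡ 9² = 81 ≡ 22, 56^8 ≡ 22² = 484 ≡ 12, 56^16 ≡ 12² = 144 ≡ 26, 56^32 ≡ 26² = 676 ≡ 27. Since 57 = 32 + 16 + 8 + 1, 56^57 ≡ 27·26·12·56: 27·26 = 702 ≡ 53, then 53·12 = 636 ≡ 46, then 46·56 = 2576 ≡ 39. So 56^57 ≡ 39 (mod 59).
Hence T⁻¹(56) = 39.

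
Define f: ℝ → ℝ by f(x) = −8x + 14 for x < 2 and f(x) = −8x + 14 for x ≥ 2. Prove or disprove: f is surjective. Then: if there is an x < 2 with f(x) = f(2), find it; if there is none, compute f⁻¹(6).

1

Both pieces are strictly decreasing (slopes −8 and −8), so each is injective on its own interval.
The left piece maps (−∞, 2) onto (−2, ∞); the right piece maps [2, ∞) onto (−∞, −2].
These images together cover ℝ, so f is surjective.
Because the two images are disjoint, no x < 2 has f(x) = f(2), so we compute f⁻¹(6): 6 lies in (−2, ∞), so solve −8x + 14 = 6: x = (6 − 14)/(−8) = 1.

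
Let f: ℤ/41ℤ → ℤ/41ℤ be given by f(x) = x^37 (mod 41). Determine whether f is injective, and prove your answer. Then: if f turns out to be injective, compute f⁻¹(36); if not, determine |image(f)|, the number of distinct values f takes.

2

Since 41 is prime, the nonzero elements of ℤ/41ℤ form a cyclic group of order 40.
As gcd(37, 40) = 1, raising to the 37th power is a bijection on this group: if x_1^37 ≡ x_2^37 then (x_1x_2^{−1})^37 = 1, and the only element of order dividing gcd(37, 40) = 1 is 1, so x_1 = x_2.
With f(0) = 0 this makes f injective on all of ℤ/41ℤ, hence bijective (finite equal-size domain and codomain). In particular f is injective.
Since f is injective, we find the preimage of 36. The inverse of x ↦ x^37 on (ℤ/41ℤ)^× is x ↦ x^13, because 37·13 = 481 = 12·40 + 1 ≡ 1 (mod 40) and x^{40} = 1 for x ≠ 0 (Fermat). So f⁻¹(36) = 36^13 mod 41.
Repeated squaring mod 41: 36^1 ≡ 36, 36^2 ≡ 36² = 1296 ≡ 25, 36^4 ≡ 25² = 625 ≡ 10, 36^8 ≡ 10² = 100 ≡ 18. Since 13 = 8 + 4 + 1, 36^13 ≡ 18·10·36: 18·10 = 180 ≡ 16, then 16·36 = 576 ≡ 2. So 36^13 ≡ 2 (mod 41).
Hence f⁻¹(36) = 2.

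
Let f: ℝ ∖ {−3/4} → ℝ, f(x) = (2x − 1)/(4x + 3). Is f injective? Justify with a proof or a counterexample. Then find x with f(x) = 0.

1/2

Suppose f(s) = f(t). Cross-multiplying: (2s − 1)(4t + 3) = (2t − 1)(4s + 3).
Expanding both sides and cancelling the symmetric terms leaves 10·(s − t) = 0. Since 10 ≠ 0, s = t. Therefore f is injective.
Solving f(x) = 0: cross-multiplying gives 2x − 1 = 0(4x + 3), which rearranges to 2x = 1, so x = 1/2.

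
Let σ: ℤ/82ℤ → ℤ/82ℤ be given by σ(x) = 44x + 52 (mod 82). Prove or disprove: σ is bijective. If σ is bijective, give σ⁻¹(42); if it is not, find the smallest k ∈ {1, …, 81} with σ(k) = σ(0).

41

We have gcd(44, 82) = 2 > 1. Taking u = 0 and v = 41: σ(0) = 52 and σ(41) = 44·41 + 52 = 1856 ≡ 52 (mod 82).
So σ(0) = σ(41) while 0 ≠ 41, so σ is not injective, hence not bijective.
Since σ is not bijective, we find the least positive k with σ(k) = σ(0): this means 44k ≡ 0 (mod 82), i.e. 82 ∣ 44k. Since gcd(44, 82) = 2, dividing through by 2 this holds exactly when 41 ∣ 22k, and as gcd(22, 41) = 1, exactly when 41 ∣ k.
The smallest positive such k is 41.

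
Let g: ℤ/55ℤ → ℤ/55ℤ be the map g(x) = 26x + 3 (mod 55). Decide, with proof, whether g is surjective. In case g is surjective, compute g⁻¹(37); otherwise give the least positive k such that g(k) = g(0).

Since gcd(26, 55) = 1, 26 is invertible modulo 55. Euclid's algorithm: 55 = 2·26 + 3, 26 = 8·3 + 2, 3 = 1·2 + 1; back-substituting gives 1 = 36·26 − 17·55, so 26⁻¹ ≡ 36 (mod 55).
For any y ∈ ℤ/55ℤ, x = 36(y − 3) mod 55 satisfies g(x) = 26·36(y − 3) + 3 ≡ y (since 26·36 ≡ 1 mod 55). So every y has a preimage.
Thus g is surjective.
Since g is surjective, we compute g⁻¹(37): solve 26x + 3 ≡ 37 (mod 55), i.e. 26x ≡ 34 (mod 55).
Multiplying by 26⁻¹ = 36 gives x ≡ 36·34 = 1224 = 22·55 + 14 ≡ 14 (mod 55).
Check: g(14) = 26·14 + 3 = 367 = 6·55 + 37 ≡ 37 (mod 55).

14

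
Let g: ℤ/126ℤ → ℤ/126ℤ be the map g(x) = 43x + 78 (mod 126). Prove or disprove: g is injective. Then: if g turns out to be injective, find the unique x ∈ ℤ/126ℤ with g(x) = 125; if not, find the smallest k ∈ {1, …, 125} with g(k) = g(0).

89

If g(a) = g(b), then 43a ≡ 43b (mod 126). Because gcd(43, 126) = 1, we may cancel 43 to get a ≡ b (mod 126).
Thus g is injective.
We now compute 43⁻¹ mod 126 explicitly. Euclid's algorithm: 126 = 2·43 + 40, 43 = 1·40 + 3, 40 = 13·3 + 1; back-substituting gives 1 = 85·43 − 29·126, so 43⁻¹ ≡ 85 (mod 126).
Since g is injective, we find g⁻¹(125): we need 43x ≡ 125 − 78 ≡ 47 (mod 126). Using 43⁻¹ = 85: x ≡ 85·47 = 3995 = 31·126 + 89, so x = 89.
Check: g(89) = 43·89 + 78 = 3905 = 30·126 + 125 ≡ 125 (mod 126).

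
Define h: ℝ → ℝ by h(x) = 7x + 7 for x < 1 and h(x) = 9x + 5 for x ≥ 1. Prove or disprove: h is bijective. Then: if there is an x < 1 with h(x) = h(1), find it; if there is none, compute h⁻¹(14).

1

Both pieces are strictly increasing (slopes 7 and 9), so each is injective on its own interval.
The left piece maps (−∞, 1) onto (−∞, 14); the right piece maps [1, ∞) onto [14, ∞).
Since 14 = 14, the images partition ℝ: h is injective and surjective, hence bijective.
Because the two images are disjoint, no x < 1 has h(x) = h(1), so we compute h⁻¹(14): 14 lies in [14, ∞), so solve 9x + 5 = 14: x = (14 − 5)/9 = 1.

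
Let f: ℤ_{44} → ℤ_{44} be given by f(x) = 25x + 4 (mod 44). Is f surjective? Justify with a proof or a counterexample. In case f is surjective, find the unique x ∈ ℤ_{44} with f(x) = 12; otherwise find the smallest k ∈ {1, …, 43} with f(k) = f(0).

32

Recall that surjectivity means every element of the codomain has a preimage under f.
Since gcd(25, 44) = 1, 25 is invertible modulo 44. Euclid's algorithm: 44 = 1·25 + 19, 25 = 1·19 + 6, 19 = 3·6 + 1; back-substituting gives 1 = 37·25 − 21·44, so 25⁻¹ ≡ 37 (mod 44).
Then y ↦ 37(y − 4) is a two-sided inverse to f, so every y ∈ ℤ_{44} has a preimage.
Thus f is surjective.
Since f is surjective, we find f⁻¹(12): we need 25x ≡ 12 − 4 ≡ 8 (mod 44). Using 25⁻¹ = 37: x ≡ 37·8 = 296 = 6·44 + 32, so x = 32.
Check: f(32) = 25·32 + 4 = 804 = 18·44 + 12 ≡ 12 (mod 44).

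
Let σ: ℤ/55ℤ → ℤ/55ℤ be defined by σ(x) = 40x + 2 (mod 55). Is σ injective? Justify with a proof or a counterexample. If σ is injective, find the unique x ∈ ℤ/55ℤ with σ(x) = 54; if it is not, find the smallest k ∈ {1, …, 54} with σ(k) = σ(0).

11

Recall that σ is injective when σ(s) = σ(t) forces s = t.
We have gcd(40, 55) = 5 > 1. Taking s = 0 and t = 11: σ(0) = 2 and σ(11) = 40·11 + 2 = 442 ≡ 2 (mod 55).
So σ(0) = σ(11) while 0 ≠ 11, thus σ is not injective.
Since σ is not injective, we find the least positive k with σ(k) = σ(0): this means 40k ≡ 0 (mod 55), i.e. 55 ∣ 40k. Since gcd(40, 55) = 5, dividing through by 5 this holds exactly when 11 ∣ 8k, and as gcd(8, 11) = 1, exactly when 11 ∣ k.
The smallest positive such k is 11.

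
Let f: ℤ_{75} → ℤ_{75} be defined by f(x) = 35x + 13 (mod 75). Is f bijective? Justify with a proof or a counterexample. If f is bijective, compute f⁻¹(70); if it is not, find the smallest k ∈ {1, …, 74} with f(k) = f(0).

15

We have gcd(35, 75) = 5 > 1. Taking a = 0 and b = 15: f(0) = 13 and f(15) = 35·15 + 13 = 538 ≡ 13 (mod 75).
So f(0) = f(15) while 0 ≠ 15, so f is not injective, hence not bijective.
Since f is not bijective, we find the least positive k with f(k) = f(0): this means 35k ≡ 0 (mod 75), i.e. 75 ∣ 35k. Since gcd(35, 75) = 5, dividing through by 5 this holds exactly when 15 ∣ 7k, and as gcd(7, 15) = 1, exactly when 15 ∣ k.
The smallest positive such k is 15.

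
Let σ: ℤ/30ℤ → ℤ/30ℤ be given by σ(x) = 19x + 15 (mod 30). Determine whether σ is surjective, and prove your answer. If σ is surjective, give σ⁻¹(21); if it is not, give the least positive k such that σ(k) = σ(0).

24

Since gcd(19, 30) = 1, 19 is invertible modulo 30. Euclid's algorithm: 30 = 1·19 + 11, 19 = 1·11 + 8, 11 = 1·8 + 3, 8 = 2·3 + 2, 3 = 1·2 + 1; back-substituting gives 1 = 19·19 − 12·30, so 19⁻¹ ≡ 19 (mod 30).
Then y ↦ 19(y − 15) is a two-sided inverse to σ, so every y ∈ ℤ/30ℤ has a preimage.
So σ is surjective.
Since σ is surjective, we find σ⁻¹(21): we need 19x ≡ 21 − 15 ≡ 6 (mod 30). Using 19⁻¹ = 19: x ≡ 19·6 = 114 = 3·30 + 24, so x = 24.
Check: σ(24) = 19·24 + 15 = 471 = 15·30 + 21 ≡ 21 (mod 30).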